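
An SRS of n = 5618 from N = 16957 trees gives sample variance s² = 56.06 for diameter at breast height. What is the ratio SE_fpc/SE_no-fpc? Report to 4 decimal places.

f = n/N = 5618/16957 = 0.33130860.
SE_no-fpc = √(s²/n) = 0.099893143; SE_fpc = √((1−f)s²/n) = 0.081686172.
Ratio = √(1−f) = 0.81773553.

0.8177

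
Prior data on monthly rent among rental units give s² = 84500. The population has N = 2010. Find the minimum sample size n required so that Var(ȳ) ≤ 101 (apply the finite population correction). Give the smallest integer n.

591

Without fpc, n₀ = s²/D = 84500/101 = 836.6337.
With fpc, (1 − n/N)·s²/n ≤ D requires n ≥ n₀/(1 + n₀/N) = 836.6337/(1 + 836.6337/2010) = 590.7447.
Rounding up, n = 591.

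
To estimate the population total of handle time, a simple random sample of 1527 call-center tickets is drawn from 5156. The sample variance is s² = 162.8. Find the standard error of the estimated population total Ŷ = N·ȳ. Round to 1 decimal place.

1412.4

Var(Ŷ) = N²·Var(ȳ) = N²·(1 − n/N)·s²/n.
f = 1527/5156 = 0.29615981; Var(ȳ) = 0.70384019·162.8/1527 = 0.075039412.
Var(Ŷ) = 5156² · 0.075039412 = 1.9948729 × 10^6.
SE(Ŷ) = √(1.9948729 × 10^6) = 1412.4.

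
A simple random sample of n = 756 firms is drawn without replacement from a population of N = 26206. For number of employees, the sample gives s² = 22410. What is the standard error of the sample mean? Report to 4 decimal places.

5.3654

Under SRS without replacement, Var(ȳ) = (1 − f)·s²/n with f = n/N = 756/26206 = 0.02884836.
Var(ȳ) = (1 − 0.02884836)·22410/756 = 0.97115164·29.642857 = 28.787709.
SE(ȳ) = √(28.787709) = 5.3654.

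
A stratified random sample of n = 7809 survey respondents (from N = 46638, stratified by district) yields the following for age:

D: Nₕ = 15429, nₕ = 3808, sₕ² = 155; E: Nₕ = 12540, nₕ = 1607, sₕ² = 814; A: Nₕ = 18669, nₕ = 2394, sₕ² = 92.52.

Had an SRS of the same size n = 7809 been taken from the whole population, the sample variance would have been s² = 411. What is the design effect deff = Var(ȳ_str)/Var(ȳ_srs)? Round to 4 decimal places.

0.9284

Var(ȳ_str) = Σ Wₕ²(1−fₕ)sₕ²/nₕ with Wₕ = Nₕ/46638:
  D: (15429/46638)²·(1−3808/15429)·155/3808 = 0.0033553374
  E: (12540/46638)²·(1−1607/12540)·814/1607 = 0.031927549
  A: (18669/46638)²·(1−2394/18669)·92.52/2394 = 0.0053985073
  → Var(ȳ_str) = 0.040681394.
Var(ȳ_srs) = (1 − 7809/46638)·411/7809 = 0.043819023.
deff = 0.040681394 / 0.043819023 = 0.9284.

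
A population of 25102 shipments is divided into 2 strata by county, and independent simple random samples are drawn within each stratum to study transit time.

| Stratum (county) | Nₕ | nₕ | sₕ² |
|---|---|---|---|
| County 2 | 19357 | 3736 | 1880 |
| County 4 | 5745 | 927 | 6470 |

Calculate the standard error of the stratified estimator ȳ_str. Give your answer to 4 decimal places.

0.7403

Var(ȳ_str) = Σₕ Wₕ²(1 − fₕ)sₕ²/nₕ with Wₕ = Nₕ/N, N = 25102.
County 2: Wₕ = 0.77113377; term = 0.77113377²·(1 − 0.19300511)·1880/3736 = 0.24148003.
County 4: Wₕ = 0.22886623; term = 0.22886623²·(1 − 0.16135770)·6470/927 = 0.30659476.
Sum = 0.54807479.
SE = √(0.54807479) = 0.7403.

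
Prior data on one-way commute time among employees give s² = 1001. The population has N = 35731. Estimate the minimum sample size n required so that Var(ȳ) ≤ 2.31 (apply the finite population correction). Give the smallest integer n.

429

Without fpc, n₀ = s²/D = 1001/2.31 = 433.3333.
With fpc, (1 − n/N)·s²/n ≤ D requires n ≥ n₀/(1 + n₀/N) = 433.3333/(1 + 433.3333/35731) = 428.1410.
Rounding up, n = 429.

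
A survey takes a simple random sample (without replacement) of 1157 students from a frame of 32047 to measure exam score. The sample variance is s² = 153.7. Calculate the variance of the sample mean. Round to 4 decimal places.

Under SRS without replacement, Var(ȳ) = (1 − f)·s²/n with f = n/N = 1157/32047 = 0.03610322.
Var(ȳ) = (1 − 0.03610322)·153.7/1157 = 0.96389678·0.13284356 = 0.12804748.

0.1280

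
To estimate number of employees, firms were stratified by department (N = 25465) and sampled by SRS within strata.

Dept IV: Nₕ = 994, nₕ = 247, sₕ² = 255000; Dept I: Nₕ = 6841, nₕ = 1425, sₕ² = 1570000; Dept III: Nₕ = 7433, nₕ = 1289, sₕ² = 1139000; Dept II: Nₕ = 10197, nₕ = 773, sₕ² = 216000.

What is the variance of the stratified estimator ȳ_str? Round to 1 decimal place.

Var(ȳ_str) = Σₕ Wₕ²(1 − fₕ)sₕ²/nₕ with Wₕ = Nₕ/N, N = 25465.
Dept IV: Wₕ = 0.03903397; term = 0.03903397²·(1 − 0.24849095)·255000/247 = 1.1821235.
Dept I: Wₕ = 0.26864324; term = 0.26864324²·(1 − 0.20830288)·1570000/1425 = 62.949991.
Dept III: Wₕ = 0.29189083; term = 0.29189083²·(1 − 0.17341585)·1139000/1289 = 62.229854.
Dept II: Wₕ = 0.40043197; term = 0.40043197²·(1 − 0.07580661)·216000/773 = 41.408986.
Sum = 167.77095.

167.8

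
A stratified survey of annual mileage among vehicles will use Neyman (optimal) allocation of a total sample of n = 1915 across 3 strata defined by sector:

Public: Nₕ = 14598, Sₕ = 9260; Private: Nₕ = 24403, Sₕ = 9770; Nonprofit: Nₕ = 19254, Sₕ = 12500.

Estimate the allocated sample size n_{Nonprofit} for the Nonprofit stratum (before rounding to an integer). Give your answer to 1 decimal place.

Neyman allocation: nₕ = n·NₕSₕ / Σⱼ NⱼSⱼ.
Σ NⱼSⱼ = 14598·9260 + 24403·9770 + 19254·12500 = 6.1426979 × 10^8.
n_{Nonprofit} = 1915·19254·12500 / (6.1426979 × 10^8) = 750.3.

750.3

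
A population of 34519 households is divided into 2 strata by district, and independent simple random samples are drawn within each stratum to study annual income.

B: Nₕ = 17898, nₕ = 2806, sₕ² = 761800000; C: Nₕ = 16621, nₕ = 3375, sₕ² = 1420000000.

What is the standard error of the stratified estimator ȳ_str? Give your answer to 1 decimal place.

373.2

Var(ȳ_str) = Σₕ Wₕ²(1 − fₕ)sₕ²/nₕ with Wₕ = Nₕ/N, N = 34519.
B: Wₕ = 0.51849706; term = 0.51849706²·(1 − 0.15677729)·761800000/2806 = 61544.35.
C: Wₕ = 0.48150294; term = 0.48150294²·(1 − 0.20305637)·1420000000/3375 = 77739.198.
Sum = 139283.55.
SE = √(139283.55) = 373.2.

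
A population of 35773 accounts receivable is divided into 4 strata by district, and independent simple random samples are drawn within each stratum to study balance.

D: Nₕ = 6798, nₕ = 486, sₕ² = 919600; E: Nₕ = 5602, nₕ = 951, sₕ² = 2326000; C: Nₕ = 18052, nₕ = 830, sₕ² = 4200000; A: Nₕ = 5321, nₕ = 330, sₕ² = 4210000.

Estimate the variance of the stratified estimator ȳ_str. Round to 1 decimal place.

Var(ȳ_str) = Σₕ Wₕ²(1 − fₕ)sₕ²/nₕ with Wₕ = Nₕ/N, N = 35773.
D: Wₕ = 0.19003159; term = 0.19003159²·(1 − 0.07149162)·919600/486 = 63.445397.
E: Wₕ = 0.15659855; term = 0.15659855²·(1 − 0.16976080)·2326000/951 = 49.797543.
C: Wₕ = 0.50462639; term = 0.50462639²·(1 − 0.04597828)·4200000/830 = 1229.3326.
A: Wₕ = 0.14874347; term = 0.14874347²·(1 − 0.06201842)·4210000/330 = 264.7514.
Sum = 1607.3269.

1607.3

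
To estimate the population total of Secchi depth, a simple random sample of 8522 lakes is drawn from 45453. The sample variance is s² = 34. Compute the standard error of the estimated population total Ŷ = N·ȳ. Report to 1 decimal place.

2587.9

Var(Ŷ) = N²·Var(ȳ) = N²·(1 − n/N)·s²/n.
f = 8522/45453 = 0.18749037; Var(ȳ) = 0.81250963·34/8522 = 0.0032416484.
Var(Ŷ) = 45453² · 0.0032416484 = 6.6971652 × 10^6.
SE(Ŷ) = √(6.6971652 × 10^6) = 2587.9.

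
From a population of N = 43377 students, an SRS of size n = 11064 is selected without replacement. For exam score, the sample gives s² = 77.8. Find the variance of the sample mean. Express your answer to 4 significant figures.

0.005238

Under SRS without replacement, Var(ȳ) = (1 − f)·s²/n with f = n/N = 11064/43377 = 0.25506605.
Var(ȳ) = (1 − 0.25506605)·77.8/11064 = 0.74493395·0.0070318149 = 0.0052382377.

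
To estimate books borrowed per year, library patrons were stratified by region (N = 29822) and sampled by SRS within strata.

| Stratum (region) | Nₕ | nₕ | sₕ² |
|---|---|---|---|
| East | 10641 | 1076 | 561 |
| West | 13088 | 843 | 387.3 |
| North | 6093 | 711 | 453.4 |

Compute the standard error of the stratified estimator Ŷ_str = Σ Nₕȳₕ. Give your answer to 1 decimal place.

12149.4

Var(Ŷ_str) = Σₕ Nₕ²(1 − fₕ)sₕ²/nₕ.
East: 10641²·(1 − 1076/10641)·561/1076 = 5.3066202 × 10^7.
West: 13088²·(1 − 843/13088)·387.3/843 = 7.3629525 × 10^7.
North: 6093²·(1 − 711/6093)·453.4/711 = 2.0911577 × 10^7.
Sum = 1.476073 × 10^8.
SE = √(1.476073 × 10^8) = 12149.4.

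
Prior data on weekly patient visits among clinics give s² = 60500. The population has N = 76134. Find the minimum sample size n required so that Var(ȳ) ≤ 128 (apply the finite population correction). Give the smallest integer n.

Without fpc, n₀ = s²/D = 60500/128 = 472.6562.
With fpc, (1 − n/N)·s²/n ≤ D requires n ≥ n₀/(1 + n₀/N) = 472.6562/(1 + 472.6562/76134) = 469.7400.
Rounding up, n = 470.

470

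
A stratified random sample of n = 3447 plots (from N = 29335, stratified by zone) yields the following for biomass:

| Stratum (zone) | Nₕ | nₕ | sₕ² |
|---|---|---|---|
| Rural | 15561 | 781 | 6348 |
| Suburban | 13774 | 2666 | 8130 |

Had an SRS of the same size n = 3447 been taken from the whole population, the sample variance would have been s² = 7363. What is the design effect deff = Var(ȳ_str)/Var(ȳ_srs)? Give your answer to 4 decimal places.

Var(ȳ_str) = Σ Wₕ²(1−fₕ)sₕ²/nₕ with Wₕ = Nₕ/29335:
  Rural: (15561/29335)²·(1−781/15561)·6348/781 = 2.1723292
  Suburban: (13774/29335)²·(1−2666/13774)·8130/2666 = 0.54219332
  → Var(ȳ_str) = 2.7145225.
Var(ȳ_srs) = (1 − 3447/29335)·7363/3447 = 1.8850632.
deff = 2.7145225 / 1.8850632 = 1.4400.

1.4400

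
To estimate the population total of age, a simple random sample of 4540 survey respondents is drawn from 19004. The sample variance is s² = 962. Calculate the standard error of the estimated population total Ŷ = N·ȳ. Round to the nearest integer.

Var(Ŷ) = N²·Var(ȳ) = N²·(1 − n/N)·s²/n.
f = 4540/19004 = 0.23889707; Var(ȳ) = 0.76110293·962/4540 = 0.16127335.
Var(Ŷ) = 19004² · 0.16127335 = 5.8244195 × 10^7.
SE(Ŷ) = √(5.8244195 × 10^7) = 7632.

7632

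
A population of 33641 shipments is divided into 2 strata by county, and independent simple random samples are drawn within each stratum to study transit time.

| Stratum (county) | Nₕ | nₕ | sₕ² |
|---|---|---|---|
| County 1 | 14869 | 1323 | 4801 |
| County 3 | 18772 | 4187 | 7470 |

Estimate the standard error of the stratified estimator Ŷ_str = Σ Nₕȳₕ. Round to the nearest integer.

34920

Var(Ŷ_str) = Σₕ Nₕ²(1 − fₕ)sₕ²/nₕ.
County 1: 14869²·(1 − 1323/14869)·4801/1323 = 7.3091133 × 10^8.
County 3: 18772²·(1 − 4187/18772)·7470/4187 = 4.8846632 × 10^8.
Sum = 1.2193777 × 10^9.
SE = √(1.2193777 × 10^9) = 34920.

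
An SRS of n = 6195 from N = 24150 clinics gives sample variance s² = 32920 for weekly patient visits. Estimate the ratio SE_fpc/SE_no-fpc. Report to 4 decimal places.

f = n/N = 6195/24150 = 0.25652174.
SE_no-fpc = √(s²/n) = 2.3052034; SE_fpc = √((1−f)s²/n) = 1.9876659.
Ratio = √(1−f) = 0.86225185.

0.8623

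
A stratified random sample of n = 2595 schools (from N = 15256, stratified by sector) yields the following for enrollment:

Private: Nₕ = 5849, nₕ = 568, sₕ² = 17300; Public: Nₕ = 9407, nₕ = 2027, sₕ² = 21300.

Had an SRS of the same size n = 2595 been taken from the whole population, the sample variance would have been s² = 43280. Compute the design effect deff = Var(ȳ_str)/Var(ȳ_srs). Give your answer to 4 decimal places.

0.5185

Var(ȳ_str) = Σ Wₕ²(1−fₕ)sₕ²/nₕ with Wₕ = Nₕ/15256:
  Private: (5849/15256)²·(1−568/5849)·17300/568 = 4.0421665
  Public: (9407/15256)²·(1−2027/9407)·21300/2027 = 3.1343825
  → Var(ȳ_str) = 7.176549.
Var(ȳ_srs) = (1 − 2595/15256)·43280/2595 = 13.841311.
deff = 7.176549 / 13.841311 = 0.5185.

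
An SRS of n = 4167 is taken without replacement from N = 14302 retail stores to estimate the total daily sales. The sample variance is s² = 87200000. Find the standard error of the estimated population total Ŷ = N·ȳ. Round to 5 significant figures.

Var(Ŷ) = N²·Var(ȳ) = N²·(1 − n/N)·s²/n.
f = 4167/14302 = 0.29135785; Var(ȳ) = 0.70864215·87200000/4167 = 14829.277.
Var(Ŷ) = 14302² · 14829.277 = 3.0332871 × 10^12.
SE(Ŷ) = √(3.0332871 × 10^12) = 1.7416 × 10^6.

1.7416 × 10^6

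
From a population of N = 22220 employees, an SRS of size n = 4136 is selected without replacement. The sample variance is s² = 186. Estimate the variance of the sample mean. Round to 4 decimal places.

Under SRS without replacement, Var(ȳ) = (1 − f)·s²/n with f = n/N = 4136/22220 = 0.18613861.
Var(ȳ) = (1 − 0.18613861)·186/4136 = 0.81386139·0.044970986 = 0.036600149.

0.0366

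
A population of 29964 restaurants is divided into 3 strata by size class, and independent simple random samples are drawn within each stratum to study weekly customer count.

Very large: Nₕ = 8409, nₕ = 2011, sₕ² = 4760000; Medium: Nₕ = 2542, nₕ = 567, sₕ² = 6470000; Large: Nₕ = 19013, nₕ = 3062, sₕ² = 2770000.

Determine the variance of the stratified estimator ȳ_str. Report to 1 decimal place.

Var(ȳ_str) = Σₕ Wₕ²(1 − fₕ)sₕ²/nₕ with Wₕ = Nₕ/N, N = 29964.
Very large: Wₕ = 0.28063676; term = 0.28063676²·(1 − 0.23914853)·4760000/2011 = 141.83516.
Medium: Wₕ = 0.08483514; term = 0.08483514²·(1 − 0.22305271)·6470000/567 = 63.806407.
Large: Wₕ = 0.63452810; term = 0.63452810²·(1 − 0.16104770)·2770000/3062 = 305.57201.
Sum = 511.21358.

511.2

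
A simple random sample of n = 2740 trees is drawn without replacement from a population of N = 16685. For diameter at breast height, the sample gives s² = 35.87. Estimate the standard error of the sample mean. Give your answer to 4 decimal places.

Under SRS without replacement, Var(ȳ) = (1 − f)·s²/n with f = n/N = 2740/16685 = 0.16421936.
Var(ȳ) = (1 − 0.16421936)·35.87/2740 = 0.83578064·0.013091241 = 0.010941406.
SE(ȳ) = √(0.010941406) = 0.1046.

0.1046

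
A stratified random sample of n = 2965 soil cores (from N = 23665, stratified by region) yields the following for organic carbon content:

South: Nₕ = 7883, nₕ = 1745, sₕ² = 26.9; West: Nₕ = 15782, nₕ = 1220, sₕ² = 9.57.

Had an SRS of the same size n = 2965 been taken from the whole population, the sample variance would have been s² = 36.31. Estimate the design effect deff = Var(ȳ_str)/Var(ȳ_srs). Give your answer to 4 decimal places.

0.4248

Var(ȳ_str) = Σ Wₕ²(1−fₕ)sₕ²/nₕ with Wₕ = Nₕ/23665:
  South: (7883/23665)²·(1−1745/7883)·26.9/1745 = 0.0013318712
  West: (15782/23665)²·(1−1220/15782)·9.57/1220 = 0.0032190087
  → Var(ȳ_str) = 0.0045508799.
Var(ȳ_srs) = (1 − 2965/23665)·36.31/2965 = 0.010711872.
deff = 0.0045508799 / 0.010711872 = 0.4248.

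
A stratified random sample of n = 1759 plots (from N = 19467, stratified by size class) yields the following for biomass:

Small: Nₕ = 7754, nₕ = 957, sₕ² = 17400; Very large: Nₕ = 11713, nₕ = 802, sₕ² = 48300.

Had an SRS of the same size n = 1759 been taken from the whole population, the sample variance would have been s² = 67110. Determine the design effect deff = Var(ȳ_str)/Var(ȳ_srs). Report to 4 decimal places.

Var(ȳ_str) = Σ Wₕ²(1−fₕ)sₕ²/nₕ with Wₕ = Nₕ/19467:
  Small: (7754/19467)²·(1−957/7754)·17400/957 = 2.5286127
  Very large: (11713/19467)²·(1−802/11713)·48300/802 = 20.309882
  → Var(ȳ_str) = 22.838495.
Var(ȳ_srs) = (1 − 1759/19467)·67110/1759 = 34.704987.
deff = 22.838495 / 34.704987 = 0.6581.

0.6581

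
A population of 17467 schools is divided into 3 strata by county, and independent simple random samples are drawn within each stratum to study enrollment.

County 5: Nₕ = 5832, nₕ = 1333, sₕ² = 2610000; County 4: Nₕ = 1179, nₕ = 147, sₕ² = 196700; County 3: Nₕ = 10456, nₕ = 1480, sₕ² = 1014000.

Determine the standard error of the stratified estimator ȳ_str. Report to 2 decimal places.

Var(ȳ_str) = Σₕ Wₕ²(1 − fₕ)sₕ²/nₕ with Wₕ = Nₕ/N, N = 17467.
County 5: Wₕ = 0.33388676; term = 0.33388676²·(1 − 0.22856653)·2610000/1333 = 168.38648.
County 4: Wₕ = 0.06749871; term = 0.06749871²·(1 − 0.12468193)·196700/147 = 5.3363448.
County 3: Wₕ = 0.59861453; term = 0.59861453²·(1 − 0.14154552)·1014000/1480 = 210.75992.
Sum = 384.48274.
SE = √(384.48274) = 19.61.

19.61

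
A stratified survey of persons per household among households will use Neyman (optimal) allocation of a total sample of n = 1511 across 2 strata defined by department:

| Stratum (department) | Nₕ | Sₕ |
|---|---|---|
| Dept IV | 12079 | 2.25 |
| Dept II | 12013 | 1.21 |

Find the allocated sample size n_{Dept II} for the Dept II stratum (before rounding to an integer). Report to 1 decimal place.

526.5

Neyman allocation: nₕ = n·NₕSₕ / Σⱼ NⱼSⱼ.
Σ NⱼSⱼ = 12079·2.25 + 12013·1.21 = 41713.48.
n_{Dept II} = 1511·12013·1.21 / 41713.48 = 526.5.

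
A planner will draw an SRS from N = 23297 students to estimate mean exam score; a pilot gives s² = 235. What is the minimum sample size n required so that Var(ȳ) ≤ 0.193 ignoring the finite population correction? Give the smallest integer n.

Without fpc, n₀ = s²/D = 235/0.193 = 1217.6166.
Rounding up, n = 1218.

1218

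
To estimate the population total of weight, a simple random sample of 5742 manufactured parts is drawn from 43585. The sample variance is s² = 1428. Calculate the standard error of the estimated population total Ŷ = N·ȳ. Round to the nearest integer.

Var(Ŷ) = N²·Var(ȳ) = N²·(1 − n/N)·s²/n.
f = 5742/43585 = 0.13174257; Var(ȳ) = 0.86825743·1428/5742 = 0.21593027.
Var(Ŷ) = 43585² · 0.21593027 = 4.1019242 × 10^8.
SE(Ŷ) = √(4.1019242 × 10^8) = 20253.

20253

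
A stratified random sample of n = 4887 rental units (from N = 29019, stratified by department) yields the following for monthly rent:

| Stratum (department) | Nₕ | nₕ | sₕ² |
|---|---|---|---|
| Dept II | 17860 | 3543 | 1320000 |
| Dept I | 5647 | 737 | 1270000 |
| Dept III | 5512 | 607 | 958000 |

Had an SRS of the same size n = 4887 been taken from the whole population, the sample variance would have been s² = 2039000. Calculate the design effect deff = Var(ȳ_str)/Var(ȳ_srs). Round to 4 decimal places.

Var(ȳ_str) = Σ Wₕ²(1−fₕ)sₕ²/nₕ with Wₕ = Nₕ/29019:
  Dept II: (17860/29019)²·(1−3543/17860)·1320000/3543 = 113.12833
  Dept I: (5647/29019)²·(1−737/5647)·1270000/737 = 56.737556
  Dept III: (5512/29019)²·(1−607/5512)·958000/607 = 50.671079
  → Var(ȳ_str) = 220.53697.
Var(ȳ_srs) = (1 − 4887/29019)·2039000/4887 = 346.96507.
deff = 220.53697 / 346.96507 = 0.6356.

0.6356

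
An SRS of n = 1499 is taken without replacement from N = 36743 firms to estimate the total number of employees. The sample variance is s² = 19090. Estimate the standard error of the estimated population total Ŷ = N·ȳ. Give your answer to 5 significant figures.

128420

Var(Ŷ) = N²·Var(ȳ) = N²·(1 − n/N)·s²/n.
f = 1499/36743 = 0.04079689; Var(ȳ) = 0.95920311·19090/1499 = 12.215602.
Var(Ŷ) = 36743² · 12.215602 = 1.649165 × 10^10.
SE(Ŷ) = √(1.649165 × 10^10) = 128420.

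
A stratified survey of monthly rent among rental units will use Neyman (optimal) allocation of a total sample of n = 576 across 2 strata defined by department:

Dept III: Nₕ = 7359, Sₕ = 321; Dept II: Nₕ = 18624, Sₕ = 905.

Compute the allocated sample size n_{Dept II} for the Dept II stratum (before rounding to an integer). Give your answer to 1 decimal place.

Neyman allocation: nₕ = n·NₕSₕ / Σⱼ NⱼSⱼ.
Σ NⱼSⱼ = 7359·321 + 18624·905 = 1.9216959 × 10^7.
n_{Dept II} = 576·18624·905 / (1.9216959 × 10^7) = 505.2.

505.2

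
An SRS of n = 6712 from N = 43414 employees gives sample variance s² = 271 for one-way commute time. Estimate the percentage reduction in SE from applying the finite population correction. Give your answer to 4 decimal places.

f = n/N = 6712/43414 = 0.15460451.
SE_no-fpc = √(s²/n) = 0.20093643; SE_fpc = √((1−f)s²/n) = 0.18475178.
Ratio = √(1−f) = 0.91945391. Reduction = 100·(1 − 0.91945391) = 8.0546%.

8.0546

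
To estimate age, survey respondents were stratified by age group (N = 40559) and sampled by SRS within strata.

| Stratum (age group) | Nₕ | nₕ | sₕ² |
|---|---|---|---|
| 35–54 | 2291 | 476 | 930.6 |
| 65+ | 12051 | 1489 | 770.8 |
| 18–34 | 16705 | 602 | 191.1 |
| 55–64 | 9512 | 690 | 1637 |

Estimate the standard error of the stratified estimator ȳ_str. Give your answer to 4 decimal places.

0.4668

Var(ȳ_str) = Σₕ Wₕ²(1 − fₕ)sₕ²/nₕ with Wₕ = Nₕ/N, N = 40559.
35–54: Wₕ = 0.05648561; term = 0.05648561²·(1 − 0.20776953)·930.6/476 = 0.0049417792.
65+: Wₕ = 0.29712271; term = 0.29712271²·(1 − 0.12355821)·770.8/1489 = 0.040053621.
18–34: Wₕ = 0.41186913; term = 0.41186913²·(1 − 0.03603711)·191.1/602 = 0.051909039.
55–64: Wₕ = 0.23452255; term = 0.23452255²·(1 − 0.07253995)·1637/690 = 0.12102191.
Sum = 0.21792635.
SE = √(0.21792635) = 0.4668.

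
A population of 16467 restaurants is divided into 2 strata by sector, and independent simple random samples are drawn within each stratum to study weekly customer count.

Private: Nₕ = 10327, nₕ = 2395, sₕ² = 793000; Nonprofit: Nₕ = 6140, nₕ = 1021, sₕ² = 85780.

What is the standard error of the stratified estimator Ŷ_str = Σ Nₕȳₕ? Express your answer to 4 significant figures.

172500

Var(Ŷ_str) = Σₕ Nₕ²(1 − fₕ)sₕ²/nₕ.
Private: 10327²·(1 − 2395/10327)·793000/2395 = 2.7122177 × 10^10.
Nonprofit: 6140²·(1 − 1021/6140)·85780/1021 = 2.640668 × 10^9.
Sum = 2.9762845 × 10^10.
SE = √(2.9762845 × 10^10) = 172500.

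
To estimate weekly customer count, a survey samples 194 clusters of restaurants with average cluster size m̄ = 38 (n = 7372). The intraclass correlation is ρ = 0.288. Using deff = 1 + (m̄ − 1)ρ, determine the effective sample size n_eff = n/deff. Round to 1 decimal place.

632.5

deff = 1 + (38 − 1)·0.288 = 1 + 10.656 = 11.656.
n_eff = 7372 / 11.656 = 632.5.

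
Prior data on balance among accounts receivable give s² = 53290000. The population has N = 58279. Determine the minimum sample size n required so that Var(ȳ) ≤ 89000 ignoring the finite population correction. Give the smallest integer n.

599

Without fpc, n₀ = s²/D = 53290000/89000 = 598.7640.
Rounding up, n = 599.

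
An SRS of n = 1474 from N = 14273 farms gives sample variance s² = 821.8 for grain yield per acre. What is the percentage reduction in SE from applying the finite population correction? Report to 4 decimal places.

f = n/N = 1474/14273 = 0.10327191.
SE_no-fpc = √(s²/n) = 0.74667967; SE_fpc = √((1−f)s²/n) = 0.70707375.
Ratio = √(1−f) = 0.94695728. Reduction = 100·(1 − 0.94695728) = 5.3043%.

5.3043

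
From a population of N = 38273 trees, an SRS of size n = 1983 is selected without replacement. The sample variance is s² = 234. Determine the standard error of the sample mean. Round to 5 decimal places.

Under SRS without replacement, Var(ȳ) = (1 − f)·s²/n with f = n/N = 1983/38273 = 0.05181198.
Var(ȳ) = (1 − 0.05181198)·234/1983 = 0.94818802·0.11800303 = 0.11188906.
SE(ȳ) = √(0.11188906) = 0.33450.

0.33450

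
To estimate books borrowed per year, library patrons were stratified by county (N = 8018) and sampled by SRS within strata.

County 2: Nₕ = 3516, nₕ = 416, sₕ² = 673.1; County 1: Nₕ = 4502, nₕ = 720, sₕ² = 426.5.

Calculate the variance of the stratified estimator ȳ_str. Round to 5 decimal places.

0.43121

Var(ȳ_str) = Σₕ Wₕ²(1 − fₕ)sₕ²/nₕ with Wₕ = Nₕ/N, N = 8018.
County 2: Wₕ = 0.43851334; term = 0.43851334²·(1 − 0.11831627)·673.1/416 = 0.27432458.
County 1: Wₕ = 0.56148666; term = 0.56148666²·(1 − 0.15992892)·426.5/720 = 0.15688501.
Sum = 0.43120959.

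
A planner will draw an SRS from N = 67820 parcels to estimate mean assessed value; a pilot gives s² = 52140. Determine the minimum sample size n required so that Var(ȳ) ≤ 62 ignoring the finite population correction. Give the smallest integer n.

841

Without fpc, n₀ = s²/D = 52140/62 = 840.9677.
Rounding up, n = 841.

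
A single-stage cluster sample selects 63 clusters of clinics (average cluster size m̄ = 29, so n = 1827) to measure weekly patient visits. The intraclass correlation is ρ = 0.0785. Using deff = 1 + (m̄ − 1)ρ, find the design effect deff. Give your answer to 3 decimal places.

deff = 1 + (29 − 1)·0.0785 = 1 + 2.198 = 3.198.

3.198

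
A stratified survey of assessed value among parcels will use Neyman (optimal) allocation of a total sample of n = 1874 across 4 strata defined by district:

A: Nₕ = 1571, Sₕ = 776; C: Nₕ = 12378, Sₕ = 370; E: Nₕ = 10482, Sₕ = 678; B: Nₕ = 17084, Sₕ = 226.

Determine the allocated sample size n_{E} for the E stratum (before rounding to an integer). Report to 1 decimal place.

794.3

Neyman allocation: nₕ = n·NₕSₕ / Σⱼ NⱼSⱼ.
Σ NⱼSⱼ = 1571·776 + 12378·370 + 10482·678 + 17084·226 = 1.6766736 × 10^7.
n_{E} = 1874·10482·678 / (1.6766736 × 10^7) = 794.3.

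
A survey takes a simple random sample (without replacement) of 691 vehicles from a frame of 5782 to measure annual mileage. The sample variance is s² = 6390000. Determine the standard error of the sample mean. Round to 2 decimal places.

90.23

Under SRS without replacement, Var(ȳ) = (1 − f)·s²/n with f = n/N = 691/5782 = 0.11950882.
Var(ȳ) = (1 − 0.11950882)·6390000/691 = 0.88049118·9247.4674 = 8142.3135.
SE(ȳ) = √(8142.3135) = 90.23.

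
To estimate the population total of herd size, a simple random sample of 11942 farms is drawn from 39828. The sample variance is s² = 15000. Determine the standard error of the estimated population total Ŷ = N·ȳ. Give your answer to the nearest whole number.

37350

Var(Ŷ) = N²·Var(ȳ) = N²·(1 − n/N)·s²/n.
f = 11942/39828 = 0.29983931; Var(ȳ) = 0.70016069·15000/11942 = 0.87945155.
Var(Ŷ) = 39828² · 0.87945155 = 1.3950472 × 10^9.
SE(Ŷ) = √(1.3950472 × 10^9) = 37350.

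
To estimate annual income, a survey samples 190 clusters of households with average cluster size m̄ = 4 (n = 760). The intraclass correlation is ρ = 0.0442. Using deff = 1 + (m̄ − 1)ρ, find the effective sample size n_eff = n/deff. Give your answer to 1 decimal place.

671.0

deff = 1 + (4 − 1)·0.0442 = 1 + 0.1326 = 1.1326.
n_eff = 760 / 1.1326 = 671.0.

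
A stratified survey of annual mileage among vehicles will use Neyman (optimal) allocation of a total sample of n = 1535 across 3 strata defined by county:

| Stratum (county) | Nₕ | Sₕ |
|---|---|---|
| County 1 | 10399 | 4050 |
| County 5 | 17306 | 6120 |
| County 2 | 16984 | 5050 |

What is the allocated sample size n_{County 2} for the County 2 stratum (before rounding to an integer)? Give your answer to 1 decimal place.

Neyman allocation: nₕ = n·NₕSₕ / Σⱼ NⱼSⱼ.
Σ NⱼSⱼ = 10399·4050 + 17306·6120 + 16984·5050 = 2.3379787 × 10^8.
n_{County 2} = 1535·16984·5050 / (2.3379787 × 10^8) = 563.1.

563.1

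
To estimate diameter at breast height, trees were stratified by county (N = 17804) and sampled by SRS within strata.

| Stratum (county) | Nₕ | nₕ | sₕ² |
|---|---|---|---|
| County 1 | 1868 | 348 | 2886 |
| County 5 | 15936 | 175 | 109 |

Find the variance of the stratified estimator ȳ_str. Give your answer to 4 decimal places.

0.5678

Var(ȳ_str) = Σₕ Wₕ²(1 − fₕ)sₕ²/nₕ with Wₕ = Nₕ/N, N = 17804.
County 1: Wₕ = 0.10492024; term = 0.10492024²·(1 − 0.18629550)·2886/348 = 0.074285213.
County 5: Wₕ = 0.89507976; term = 0.89507976²·(1 − 0.01098143)·109/175 = 0.49353319.
Sum = 0.5678184.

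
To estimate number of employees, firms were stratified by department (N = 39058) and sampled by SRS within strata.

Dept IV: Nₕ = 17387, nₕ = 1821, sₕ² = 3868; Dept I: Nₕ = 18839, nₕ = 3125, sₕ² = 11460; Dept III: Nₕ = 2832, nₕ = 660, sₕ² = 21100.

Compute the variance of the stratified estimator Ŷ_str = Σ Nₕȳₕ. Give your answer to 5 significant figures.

1.8572 × 10^9

Var(Ŷ_str) = Σₕ Nₕ²(1 − fₕ)sₕ²/nₕ.
Dept IV: 17387²·(1 − 1821/17387)·3868/1821 = 5.7488132 × 10^8.
Dept I: 18839²·(1 − 3125/18839)·11460/3125 = 1.0856234 × 10^9.
Dept III: 2832²·(1 − 660/2832)·21100/660 = 1.9664893 × 10^8.
Sum = 1.8571537 × 10^9.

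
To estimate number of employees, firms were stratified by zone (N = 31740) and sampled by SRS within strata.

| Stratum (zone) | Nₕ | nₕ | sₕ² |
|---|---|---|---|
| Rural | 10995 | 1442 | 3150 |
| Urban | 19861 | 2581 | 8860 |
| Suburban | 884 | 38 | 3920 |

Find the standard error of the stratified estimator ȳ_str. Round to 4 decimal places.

1.2140

Var(ȳ_str) = Σₕ Wₕ²(1 − fₕ)sₕ²/nₕ with Wₕ = Nₕ/N, N = 31740.
Rural: Wₕ = 0.34640832; term = 0.34640832²·(1 − 0.13115052)·3150/1442 = 0.22775423.
Urban: Wₕ = 0.62574039; term = 0.62574039²·(1 − 0.12995317)·8860/2581 = 1.1694367.
Suburban: Wₕ = 0.02785129; term = 0.02785129²·(1 − 0.04298643)·3920/38 = 0.076579276.
Sum = 1.4737702.
SE = √(1.4737702) = 1.2140.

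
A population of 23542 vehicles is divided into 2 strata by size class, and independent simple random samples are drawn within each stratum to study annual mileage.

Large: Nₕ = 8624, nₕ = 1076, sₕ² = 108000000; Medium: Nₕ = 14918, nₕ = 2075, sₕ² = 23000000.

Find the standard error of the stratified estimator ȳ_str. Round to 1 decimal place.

125.0

Var(ȳ_str) = Σₕ Wₕ²(1 − fₕ)sₕ²/nₕ with Wₕ = Nₕ/N, N = 23542.
Large: Wₕ = 0.36632402; term = 0.36632402²·(1 − 0.12476809)·108000000/1076 = 11788.686.
Medium: Wₕ = 0.63367598; term = 0.63367598²·(1 − 0.13909371)·23000000/2075 = 3831.776.
Sum = 15620.462.
SE = √(15620.462) = 125.0.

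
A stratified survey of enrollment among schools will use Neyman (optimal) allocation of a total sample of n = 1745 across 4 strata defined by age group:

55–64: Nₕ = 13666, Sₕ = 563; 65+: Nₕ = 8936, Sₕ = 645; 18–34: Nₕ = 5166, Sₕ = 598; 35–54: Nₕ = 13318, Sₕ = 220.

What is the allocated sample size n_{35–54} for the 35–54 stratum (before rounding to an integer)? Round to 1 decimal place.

Neyman allocation: nₕ = n·NₕSₕ / Σⱼ NⱼSⱼ.
Σ NⱼSⱼ = 13666·563 + 8936·645 + 5166·598 + 13318·220 = 1.9476906 × 10^7.
n_{35–54} = 1745·13318·220 / (1.9476906 × 10^7) = 262.5.

262.5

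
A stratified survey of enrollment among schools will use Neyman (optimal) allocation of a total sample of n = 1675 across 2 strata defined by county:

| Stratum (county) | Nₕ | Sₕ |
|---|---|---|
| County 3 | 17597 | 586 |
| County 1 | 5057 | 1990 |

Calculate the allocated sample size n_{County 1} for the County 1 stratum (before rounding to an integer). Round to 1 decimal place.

827.3

Neyman allocation: nₕ = n·NₕSₕ / Σⱼ NⱼSⱼ.
Σ NⱼSⱼ = 17597·586 + 5057·1990 = 2.0375272 × 10^7.
n_{County 1} = 1675·5057·1990 / (2.0375272 × 10^7) = 827.3.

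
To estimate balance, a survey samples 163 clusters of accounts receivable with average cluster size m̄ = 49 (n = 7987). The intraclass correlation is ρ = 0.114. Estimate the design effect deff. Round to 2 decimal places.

deff = 1 + (49 − 1)·0.114 = 1 + 5.472 = 6.472.

6.47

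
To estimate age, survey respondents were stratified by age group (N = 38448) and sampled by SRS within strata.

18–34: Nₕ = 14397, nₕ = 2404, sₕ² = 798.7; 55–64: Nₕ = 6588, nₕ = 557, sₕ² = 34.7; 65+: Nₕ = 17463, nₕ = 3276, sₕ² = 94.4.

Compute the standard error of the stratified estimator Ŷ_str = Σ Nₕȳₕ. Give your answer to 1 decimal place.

Var(Ŷ_str) = Σₕ Nₕ²(1 − fₕ)sₕ²/nₕ.
18–34: 14397²·(1 − 2404/14397)·798.7/2404 = 5.7365272 × 10^7.
55–64: 6588²·(1 − 557/6588)·34.7/557 = 2.4752393 × 10^6.
65+: 17463²·(1 − 3276/17463)·94.4/3276 = 7.1390023 × 10^6.
Sum = 6.6979514 × 10^7.
SE = √(6.6979514 × 10^7) = 8184.1.

8184.1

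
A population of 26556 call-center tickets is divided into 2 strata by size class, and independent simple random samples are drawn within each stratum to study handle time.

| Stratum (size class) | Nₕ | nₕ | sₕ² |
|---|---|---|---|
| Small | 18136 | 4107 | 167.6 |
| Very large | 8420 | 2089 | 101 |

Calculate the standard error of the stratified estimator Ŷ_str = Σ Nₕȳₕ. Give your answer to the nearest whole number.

Var(Ŷ_str) = Σₕ Nₕ²(1 − fₕ)sₕ²/nₕ.
Small: 18136²·(1 − 4107/18136)·167.6/4107 = 1.0382873 × 10^7.
Very large: 8420²·(1 − 2089/8420)·101/2089 = 2.577314 × 10^6.
Sum = 1.2960187 × 10^7.
SE = √(1.2960187 × 10^7) = 3600.

3600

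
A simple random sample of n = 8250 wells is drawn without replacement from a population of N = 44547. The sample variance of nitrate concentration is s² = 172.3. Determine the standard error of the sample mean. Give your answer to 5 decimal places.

0.13045

Under SRS without replacement, Var(ȳ) = (1 − f)·s²/n with f = n/N = 8250/44547 = 0.18519766.
Var(ȳ) = (1 − 0.18519766)·172.3/8250 = 0.81480234·0.020884848 = 0.017017023.
SE(ȳ) = √(0.017017023) = 0.13045.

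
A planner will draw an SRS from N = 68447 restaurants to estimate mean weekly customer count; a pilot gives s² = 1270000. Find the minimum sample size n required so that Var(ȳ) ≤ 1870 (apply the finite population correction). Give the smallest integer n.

Without fpc, n₀ = s²/D = 1270000/1870 = 679.1444.
With fpc, (1 − n/N)·s²/n ≤ D requires n ≥ n₀/(1 + n₀/N) = 679.1444/(1 + 679.1444/68447) = 672.4720.
Rounding up, n = 673.

673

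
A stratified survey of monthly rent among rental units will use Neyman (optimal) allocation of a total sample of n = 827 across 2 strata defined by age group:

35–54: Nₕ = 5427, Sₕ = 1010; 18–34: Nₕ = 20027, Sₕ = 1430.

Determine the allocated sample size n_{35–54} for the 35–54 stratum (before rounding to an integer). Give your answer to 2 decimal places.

132.86

Neyman allocation: nₕ = n·NₕSₕ / Σⱼ NⱼSⱼ.
Σ NⱼSⱼ = 5427·1010 + 20027·1430 = 3.411988 × 10^7.
n_{35–54} = 827·5427·1010 / (3.411988 × 10^7) = 132.86.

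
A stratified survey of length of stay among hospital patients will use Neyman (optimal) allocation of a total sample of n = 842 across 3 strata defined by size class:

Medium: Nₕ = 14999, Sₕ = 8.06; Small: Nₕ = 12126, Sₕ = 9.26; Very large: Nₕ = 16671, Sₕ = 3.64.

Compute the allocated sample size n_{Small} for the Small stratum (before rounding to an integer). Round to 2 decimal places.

321.74

Neyman allocation: nₕ = n·NₕSₕ / Σⱼ NⱼSⱼ.
Σ NⱼSⱼ = 14999·8.06 + 12126·9.26 + 16671·3.64 = 293861.14.
n_{Small} = 842·12126·9.26 / 293861.14 = 321.74.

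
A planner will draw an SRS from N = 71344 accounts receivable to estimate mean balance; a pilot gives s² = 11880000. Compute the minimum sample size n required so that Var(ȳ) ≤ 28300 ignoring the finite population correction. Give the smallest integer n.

420

Without fpc, n₀ = s²/D = 11880000/28300 = 419.7880.
Rounding up, n = 420.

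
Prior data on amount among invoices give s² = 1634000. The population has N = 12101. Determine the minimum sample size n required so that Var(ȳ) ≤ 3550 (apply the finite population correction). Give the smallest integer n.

444

Without fpc, n₀ = s²/D = 1634000/3550 = 460.2817.
With fpc, (1 − n/N)·s²/n ≤ D requires n ≥ n₀/(1 + n₀/N) = 460.2817/(1 + 460.2817/12101) = 443.4156.
Rounding up, n = 444.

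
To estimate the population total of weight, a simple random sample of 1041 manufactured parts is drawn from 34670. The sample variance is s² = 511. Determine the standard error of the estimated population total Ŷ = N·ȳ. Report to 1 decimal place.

23923.2

Var(Ŷ) = N²·Var(ȳ) = N²·(1 − n/N)·s²/n.
f = 1041/34670 = 0.03002596; Var(ȳ) = 0.96997404·511/1041 = 0.47613519.
Var(Ŷ) = 34670² · 0.47613519 = 5.7231874 × 10^8.
SE(Ŷ) = √(5.7231874 × 10^8) = 23923.2.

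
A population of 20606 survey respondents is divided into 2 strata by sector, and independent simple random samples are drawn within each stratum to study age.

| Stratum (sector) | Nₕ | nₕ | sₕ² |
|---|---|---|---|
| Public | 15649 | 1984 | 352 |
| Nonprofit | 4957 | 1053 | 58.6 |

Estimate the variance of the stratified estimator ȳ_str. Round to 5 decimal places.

0.09189

Var(ȳ_str) = Σₕ Wₕ²(1 − fₕ)sₕ²/nₕ with Wₕ = Nₕ/N, N = 20606.
Public: Wₕ = 0.75943900; term = 0.75943900²·(1 − 0.12678126)·352/1984 = 0.089353143.
Nonprofit: Wₕ = 0.24056100; term = 0.24056100²·(1 − 0.21242687)·58.6/1053 = 0.0025363582.
Sum = 0.091889501.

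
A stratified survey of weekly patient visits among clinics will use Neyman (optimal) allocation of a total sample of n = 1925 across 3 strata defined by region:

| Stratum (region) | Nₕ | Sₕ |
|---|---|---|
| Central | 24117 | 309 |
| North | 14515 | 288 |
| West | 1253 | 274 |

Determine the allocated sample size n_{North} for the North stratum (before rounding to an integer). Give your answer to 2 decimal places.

671.95

Neyman allocation: nₕ = n·NₕSₕ / Σⱼ NⱼSⱼ.
Σ NⱼSⱼ = 24117·309 + 14515·288 + 1253·274 = 1.1975795 × 10^7.
n_{North} = 1925·14515·288 / (1.1975795 × 10^7) = 671.95.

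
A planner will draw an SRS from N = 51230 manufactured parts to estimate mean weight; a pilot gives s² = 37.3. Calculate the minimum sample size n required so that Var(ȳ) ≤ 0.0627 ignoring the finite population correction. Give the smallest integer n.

595

Without fpc, n₀ = s²/D = 37.3/0.0627 = 594.8963.
Rounding up, n = 595.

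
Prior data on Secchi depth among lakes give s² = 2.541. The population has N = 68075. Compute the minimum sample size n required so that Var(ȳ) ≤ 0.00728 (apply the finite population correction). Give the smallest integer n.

348

Without fpc, n₀ = s²/D = 2.541/0.00728 = 349.0385.
With fpc, (1 − n/N)·s²/n ≤ D requires n ≥ n₀/(1 + n₀/N) = 349.0385/(1 + 349.0385/68075) = 347.2580.
Rounding up, n = 348.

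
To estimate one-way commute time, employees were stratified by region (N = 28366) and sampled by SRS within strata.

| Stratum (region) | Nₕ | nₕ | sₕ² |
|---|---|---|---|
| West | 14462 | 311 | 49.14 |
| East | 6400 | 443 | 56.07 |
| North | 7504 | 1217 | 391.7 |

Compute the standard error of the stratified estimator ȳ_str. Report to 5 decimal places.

Var(ȳ_str) = Σₕ Wₕ²(1 − fₕ)sₕ²/nₕ with Wₕ = Nₕ/N, N = 28366.
West: Wₕ = 0.50983572; term = 0.50983572²·(1 − 0.02150463)·49.14/311 = 0.040187784.
East: Wₕ = 0.22562222; term = 0.22562222²·(1 − 0.06921875)·56.07/443 = 0.0059970574.
North: Wₕ = 0.26454206; term = 0.26454206²·(1 − 0.16218017)·391.7/1217 = 0.018871355.
Sum = 0.065056196.
SE = √(0.065056196) = 0.25506.

0.25506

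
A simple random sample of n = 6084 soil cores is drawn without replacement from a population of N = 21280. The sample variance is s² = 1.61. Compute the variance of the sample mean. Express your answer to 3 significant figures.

Under SRS without replacement, Var(ȳ) = (1 − f)·s²/n with f = n/N = 6084/21280 = 0.28590226.
Var(ȳ) = (1 − 0.28590226)·1.61/6084 = 0.71409774·2.6462853 × 10^-4 = 1.8897064 × 10^-4.

1.89 × 10^-4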